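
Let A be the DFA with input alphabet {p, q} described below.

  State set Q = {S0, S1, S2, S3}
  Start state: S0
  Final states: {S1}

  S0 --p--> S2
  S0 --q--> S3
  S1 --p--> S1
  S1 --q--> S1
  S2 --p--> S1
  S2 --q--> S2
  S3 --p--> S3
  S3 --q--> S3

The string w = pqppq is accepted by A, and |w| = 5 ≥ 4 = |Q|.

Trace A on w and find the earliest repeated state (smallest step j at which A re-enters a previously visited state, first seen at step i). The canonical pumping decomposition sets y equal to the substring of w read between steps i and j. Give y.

q

State sequence: S0 -p-> S2 -q-> S2 -p-> S1 -p-> S1 -q-> S1
First repeat at step 2: S2 was already visited.

So i = 1, j = 2, giving x = w[0:1] = p, y = w[1:2] = q, z = w[2:5] = ppq.
Check: |xy| = 2 ≤ 4 and |y| = 1 ≥ 1. Reading y takes A from S2 back to S2, so every xyⁱz is accepted.
Since A has 4 states, any run of length ≥ 4 visits 4+1 states, so by pigeonhole some state repeats within the first 4 steps — that repeat gives the pumpable loop.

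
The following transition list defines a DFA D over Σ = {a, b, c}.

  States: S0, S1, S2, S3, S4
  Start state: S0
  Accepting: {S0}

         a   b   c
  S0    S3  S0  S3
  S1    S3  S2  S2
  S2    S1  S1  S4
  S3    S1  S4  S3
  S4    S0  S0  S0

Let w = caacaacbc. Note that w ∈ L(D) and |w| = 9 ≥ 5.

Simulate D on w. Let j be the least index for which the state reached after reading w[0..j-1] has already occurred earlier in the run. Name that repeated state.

State sequence: S0 -c-> S3 -a-> S1 -a-> S3 -c-> S3 -a-> S1 -a-> S3 -c-> S3 -b-> S4 -c-> S0
First repeat at step 3: S3 was already visited.

The earliest repeat is at step j = 3: D is in S3, which it already visited at step i = 1.
Pumping length from the standard proof: p = 5 (the number of states). The repeated state found above gives |xy| = j ≤ 5 and |y| = j − i ≥ 1.

S3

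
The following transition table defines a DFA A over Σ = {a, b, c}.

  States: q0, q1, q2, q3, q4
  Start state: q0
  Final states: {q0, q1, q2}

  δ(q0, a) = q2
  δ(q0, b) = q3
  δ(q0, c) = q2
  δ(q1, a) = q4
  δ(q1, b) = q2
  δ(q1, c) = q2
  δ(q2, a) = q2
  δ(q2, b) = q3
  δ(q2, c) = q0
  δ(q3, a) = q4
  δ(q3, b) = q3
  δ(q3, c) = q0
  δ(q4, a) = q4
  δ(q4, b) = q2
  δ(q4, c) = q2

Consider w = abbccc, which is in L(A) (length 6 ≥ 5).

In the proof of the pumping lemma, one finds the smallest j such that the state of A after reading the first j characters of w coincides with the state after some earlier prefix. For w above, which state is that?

q3

State sequence: q0 -a-> q2 -b-> q3 -b-> q3 -c-> q0 -c-> q2 -c-> q0
First repeat at step 3: q3 was already visited.

The earliest repeat is at step j = 3: A is in q3, which it already visited at step i = 2.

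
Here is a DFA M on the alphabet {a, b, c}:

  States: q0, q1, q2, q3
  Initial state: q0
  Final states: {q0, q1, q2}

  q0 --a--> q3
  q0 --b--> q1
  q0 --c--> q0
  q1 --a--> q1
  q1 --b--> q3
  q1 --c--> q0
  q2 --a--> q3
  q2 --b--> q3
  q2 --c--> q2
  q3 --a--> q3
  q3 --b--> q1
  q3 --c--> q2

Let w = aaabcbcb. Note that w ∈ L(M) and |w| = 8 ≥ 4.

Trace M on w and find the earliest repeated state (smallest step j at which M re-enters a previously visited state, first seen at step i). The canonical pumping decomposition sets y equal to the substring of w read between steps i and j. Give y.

a

Run of M on w = a a a b c b c b:
  step 0: q0  (start)
  step 1: q3  (read a: q0→q3)
  step 2: q3  (read a: q3→q3)   ← first repeat (q3 seen earlier)
  step 3: q3  (read a: q3→q3)
  step 4: q1  (read b: q3→q1)
  step 5: q0  (read c: q1→q0)
  step 6: q1  (read b: q0→q1)
  step 7: q0  (read c: q1→q0)
  step 8: q1  (read b: q0→q1)

So i = 1, j = 2, giving x = w[0:1] = a, y = w[1:2] = a, z = w[2:8] = abcbcb.
Check: |xy| = 2 ≤ 4 and |y| = 1 ≥ 1. Reading y takes M from q3 back to q3, so every xyⁱz is accepted.
Since M has 4 states, any run of length ≥ 4 visits 4+1 states, so by pigeonhole some state repeats within the first 4 steps — that repeat gives the pumpable loop.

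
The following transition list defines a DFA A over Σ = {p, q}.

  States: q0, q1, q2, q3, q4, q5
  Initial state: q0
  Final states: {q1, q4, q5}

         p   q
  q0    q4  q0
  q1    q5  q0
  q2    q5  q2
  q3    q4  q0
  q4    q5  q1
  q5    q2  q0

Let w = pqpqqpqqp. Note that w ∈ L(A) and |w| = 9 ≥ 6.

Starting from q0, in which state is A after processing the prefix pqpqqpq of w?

q1

Run of A on the first 7 characters of w = p q p q q p q:
  step 0: q0  (start)
  step 1: q4  (read p: q0→q4)
  step 2: q1  (read q: q4→q1)
  step 3: q5  (read p: q1→q5)
  step 4: q0  (read q: q5→q0)
  step 5: q0  (read q: q0→q0)
  step 6: q4  (read p: q0→q4)
  step 7: q1  (read q: q4→q1)

After reading 7 characters, A is in state q1.
(This kind of state-tracing is the core of the pumping-lemma construction: with 6 states, pigeonhole forces a repeat within the first 6 steps.)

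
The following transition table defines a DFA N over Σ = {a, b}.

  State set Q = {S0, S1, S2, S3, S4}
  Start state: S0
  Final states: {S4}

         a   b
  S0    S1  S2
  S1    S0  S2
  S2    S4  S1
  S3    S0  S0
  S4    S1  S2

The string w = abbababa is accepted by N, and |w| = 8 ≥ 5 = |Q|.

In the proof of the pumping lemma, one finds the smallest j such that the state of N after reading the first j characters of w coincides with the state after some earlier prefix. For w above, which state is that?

State sequence: S0 -a-> S1 -b-> S2 -b-> S1 -a-> S0 -b-> S2 -a-> S4 -b-> S2 -a-> S4
First repeat at step 3: S1 was already visited.

The earliest repeat is at step j = 3: N is in S1, which it already visited at step i = 1.
With |Q| = 5, pigeonhole forces a state repeat no later than step 5; the substring read between the first and second visits to that state can be pumped.

S1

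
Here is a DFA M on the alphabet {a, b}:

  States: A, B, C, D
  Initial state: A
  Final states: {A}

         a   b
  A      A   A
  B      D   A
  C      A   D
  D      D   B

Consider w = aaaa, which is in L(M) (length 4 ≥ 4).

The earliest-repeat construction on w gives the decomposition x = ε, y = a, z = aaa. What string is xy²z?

aaaaa

xy^2z = ε·a·a·aaa = aaaaa.
Reading y = a takes M from A back to A, so after x·y·y the machine is still in A, and z then leads to the accepting state A. Hence aaaaa ∈ L(M).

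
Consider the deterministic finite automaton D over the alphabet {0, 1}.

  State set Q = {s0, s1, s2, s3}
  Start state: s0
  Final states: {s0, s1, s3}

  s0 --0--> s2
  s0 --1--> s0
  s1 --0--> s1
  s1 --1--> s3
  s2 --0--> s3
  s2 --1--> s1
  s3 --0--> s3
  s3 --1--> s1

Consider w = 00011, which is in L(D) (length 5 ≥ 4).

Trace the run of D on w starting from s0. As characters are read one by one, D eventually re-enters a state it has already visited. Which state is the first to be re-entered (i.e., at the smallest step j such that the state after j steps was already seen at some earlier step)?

s3

Run of D on w = 0 0 0 1 1:
  step 0: s0  (start)
  step 1: s2  (read 0: s0→s2)
  step 2: s3  (read 0: s2→s3)
  step 3: s3  (read 0: s3→s3)   ← first repeat (s3 seen earlier)
  step 4: s1  (read 1: s3→s1)
  step 5: s3  (read 1: s1→s3)

The earliest repeat is at step j = 3: D is in s3, which it already visited at step i = 2.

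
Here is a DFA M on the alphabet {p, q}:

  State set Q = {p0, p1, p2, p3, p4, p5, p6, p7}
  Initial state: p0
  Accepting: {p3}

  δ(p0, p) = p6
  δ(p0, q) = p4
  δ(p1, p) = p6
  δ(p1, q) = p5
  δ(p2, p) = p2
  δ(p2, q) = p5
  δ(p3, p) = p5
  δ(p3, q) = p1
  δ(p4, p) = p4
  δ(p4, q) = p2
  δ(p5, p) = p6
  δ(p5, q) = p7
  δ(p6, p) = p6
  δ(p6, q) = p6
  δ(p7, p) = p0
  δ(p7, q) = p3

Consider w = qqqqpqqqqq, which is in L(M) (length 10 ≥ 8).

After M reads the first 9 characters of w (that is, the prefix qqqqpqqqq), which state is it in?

p7

State sequence: p0 -q-> p4 -q-> p2 -q-> p5 -q-> p7 -p-> p0 -q-> p4 -q-> p2 -q-> p5 -q-> p7

After reading 9 characters, M is in state p7.
(This kind of state-tracing is the core of the pumping-lemma construction: with 8 states, pigeonhole forces a repeat within the first 8 steps.)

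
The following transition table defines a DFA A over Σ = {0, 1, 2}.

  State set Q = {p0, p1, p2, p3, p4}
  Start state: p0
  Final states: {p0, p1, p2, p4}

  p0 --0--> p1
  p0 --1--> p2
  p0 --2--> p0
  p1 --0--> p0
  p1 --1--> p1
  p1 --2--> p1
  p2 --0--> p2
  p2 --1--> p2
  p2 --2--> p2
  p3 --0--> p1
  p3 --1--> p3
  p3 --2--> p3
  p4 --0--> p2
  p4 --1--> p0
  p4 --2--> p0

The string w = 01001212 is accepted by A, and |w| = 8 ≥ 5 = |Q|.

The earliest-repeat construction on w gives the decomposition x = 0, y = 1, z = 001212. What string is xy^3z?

0111001212

xy^3z = 0·1·1·1·001212 = 0111001212.
Reading y = 1 takes A from p1 back to p1, so after x·y·y·y the machine is still in p1, and z then leads to the accepting state p1. Hence 0111001212 ∈ L(A).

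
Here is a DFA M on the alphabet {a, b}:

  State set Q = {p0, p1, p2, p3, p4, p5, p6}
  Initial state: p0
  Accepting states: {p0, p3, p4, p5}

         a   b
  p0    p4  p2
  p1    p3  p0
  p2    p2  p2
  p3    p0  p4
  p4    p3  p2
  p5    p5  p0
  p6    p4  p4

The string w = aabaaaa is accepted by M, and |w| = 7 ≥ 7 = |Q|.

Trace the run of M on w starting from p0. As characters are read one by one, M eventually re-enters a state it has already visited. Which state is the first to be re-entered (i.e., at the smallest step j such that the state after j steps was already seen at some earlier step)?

p4

Run of M on w = a a b a a a a:
  step 0: p0  (start)
  step 1: p4  (read a: p0→p4)
  step 2: p3  (read a: p4→p3)
  step 3: p4  (read b: p3→p4)   ← first repeat (p4 seen earlier)
  step 4: p3  (read a: p4→p3)
  step 5: p0  (read a: p3→p0)
  step 6: p4  (read a: p0→p4)
  step 7: p3  (read a: p4→p3)

The earliest repeat is at step j = 3: M is in p4, which it already visited at step i = 1.
Since M has 7 states, any run of length ≥ 7 visits 7+1 states, so by pigeonhole some state repeats within the first 7 steps — that repeat gives the pumpable loop.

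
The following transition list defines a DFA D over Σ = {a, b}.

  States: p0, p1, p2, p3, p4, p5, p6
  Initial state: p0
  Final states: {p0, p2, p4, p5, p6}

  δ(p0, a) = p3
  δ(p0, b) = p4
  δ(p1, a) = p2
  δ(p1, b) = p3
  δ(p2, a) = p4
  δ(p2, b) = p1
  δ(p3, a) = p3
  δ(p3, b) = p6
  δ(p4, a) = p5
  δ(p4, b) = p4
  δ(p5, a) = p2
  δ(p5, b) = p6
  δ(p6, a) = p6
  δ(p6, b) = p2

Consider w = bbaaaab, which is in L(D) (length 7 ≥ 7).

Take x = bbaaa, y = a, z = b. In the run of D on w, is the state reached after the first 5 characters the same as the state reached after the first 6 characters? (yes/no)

no

Run of D on the first 6 characters of w = b b a a a a:
  step 0: p0  (start)
  step 1: p4  (read b: p0→p4)
  step 2: p4  (read b: p4→p4)
  step 3: p5  (read a: p4→p5)
  step 4: p2  (read a: p5→p2)
  step 5: p4  (read a: p2→p4)
  step 6: p5  (read a: p4→p5)

After x (step 5): p4. After xy (step 6): p5.
They differ (p4 ≠ p5), so y is not a cycle from the state after x; this split is not the one the pumping-lemma construction produces, and pumping y need not keep the string in L(D).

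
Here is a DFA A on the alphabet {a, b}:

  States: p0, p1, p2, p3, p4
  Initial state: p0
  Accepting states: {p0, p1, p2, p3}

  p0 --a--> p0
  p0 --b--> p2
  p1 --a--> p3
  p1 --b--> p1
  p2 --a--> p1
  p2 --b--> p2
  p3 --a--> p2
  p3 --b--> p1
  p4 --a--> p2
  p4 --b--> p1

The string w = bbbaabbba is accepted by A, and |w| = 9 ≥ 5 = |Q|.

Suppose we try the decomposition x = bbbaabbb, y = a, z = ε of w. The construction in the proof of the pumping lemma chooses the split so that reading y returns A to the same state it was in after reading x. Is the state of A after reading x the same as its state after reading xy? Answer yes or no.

Run of A on the first 9 characters of w = b b b a a b b b a:
  step 0: p0  (start)
  step 1: p2  (read b: p0→p2)
  step 2: p2  (read b: p2→p2)
  step 3: p2  (read b: p2→p2)
  step 4: p1  (read a: p2→p1)
  step 5: p3  (read a: p1→p3)
  step 6: p1  (read b: p3→p1)
  step 7: p1  (read b: p1→p1)
  step 8: p1  (read b: p1→p1)
  step 9: p3  (read a: p1→p3)

After x (step 8): p1. After xy (step 9): p3.
They differ (p1 ≠ p3), so y is not a cycle from the state after x; this split is not the one the pumping-lemma construction produces, and pumping y need not keep the string in L(A).

no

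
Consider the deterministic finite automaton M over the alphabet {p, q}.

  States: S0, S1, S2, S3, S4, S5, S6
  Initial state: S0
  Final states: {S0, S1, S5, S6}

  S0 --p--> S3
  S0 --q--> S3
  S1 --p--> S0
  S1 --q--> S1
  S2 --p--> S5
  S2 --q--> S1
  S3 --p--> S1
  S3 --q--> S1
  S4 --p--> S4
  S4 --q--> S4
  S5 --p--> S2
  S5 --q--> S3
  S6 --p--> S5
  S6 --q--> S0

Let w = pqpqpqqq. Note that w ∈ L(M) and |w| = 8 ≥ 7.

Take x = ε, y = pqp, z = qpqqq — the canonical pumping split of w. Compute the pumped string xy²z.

pqppqpqpqqq

xy^2z = ε·pqp·pqp·qpqqq = pqppqpqpqqq.
Reading y = pqp takes M from S0 back to S0, so after x·y·y the machine is still in S0, and z then leads to the accepting state S1. Hence pqppqpqpqqq ∈ L(M).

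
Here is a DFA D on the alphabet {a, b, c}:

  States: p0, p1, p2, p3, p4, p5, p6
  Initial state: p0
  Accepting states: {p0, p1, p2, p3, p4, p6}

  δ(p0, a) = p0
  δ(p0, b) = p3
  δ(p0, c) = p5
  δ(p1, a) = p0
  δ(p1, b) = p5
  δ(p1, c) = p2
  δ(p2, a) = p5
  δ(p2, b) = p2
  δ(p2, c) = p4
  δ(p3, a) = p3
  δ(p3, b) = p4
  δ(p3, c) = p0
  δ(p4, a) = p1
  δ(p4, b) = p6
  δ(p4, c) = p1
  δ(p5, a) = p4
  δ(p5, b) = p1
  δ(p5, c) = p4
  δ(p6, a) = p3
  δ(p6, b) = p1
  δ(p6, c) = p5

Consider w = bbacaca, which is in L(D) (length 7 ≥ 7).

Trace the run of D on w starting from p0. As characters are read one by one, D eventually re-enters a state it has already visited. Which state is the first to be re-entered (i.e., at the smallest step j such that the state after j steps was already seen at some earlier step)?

p4

State sequence: p0 -b-> p3 -b-> p4 -a-> p1 -c-> p2 -a-> p5 -c-> p4 -a-> p1
First repeat at step 6: p4 was already visited.

The earliest repeat is at step j = 6: D is in p4, which it already visited at step i = 2.
The DFA has 7 states, so the proof of the pumping lemma guarantees a repeated state among the first 7+1 visited; the segment between the two visits is the pumpable y.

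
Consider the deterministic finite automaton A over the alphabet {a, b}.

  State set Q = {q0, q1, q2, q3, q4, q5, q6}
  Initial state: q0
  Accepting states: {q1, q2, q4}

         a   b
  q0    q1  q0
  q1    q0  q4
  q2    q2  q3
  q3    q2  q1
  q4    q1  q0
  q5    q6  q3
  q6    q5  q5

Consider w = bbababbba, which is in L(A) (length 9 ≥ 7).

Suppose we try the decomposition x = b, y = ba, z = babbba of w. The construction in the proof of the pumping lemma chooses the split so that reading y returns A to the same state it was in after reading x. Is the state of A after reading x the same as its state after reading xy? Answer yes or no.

no

Run of A on the first 3 characters of w = b b a:
  step 0: q0  (start)
  step 1: q0  (read b: q0→q0)
  step 2: q0  (read b: q0→q0)
  step 3: q1  (read a: q0→q1)

After x (step 1): q0. After xy (step 3): q1.
They differ (q0 ≠ q1), so y is not a cycle from the state after x; this split is not the one the pumping-lemma construction produces, and pumping y need not keep the string in L(A).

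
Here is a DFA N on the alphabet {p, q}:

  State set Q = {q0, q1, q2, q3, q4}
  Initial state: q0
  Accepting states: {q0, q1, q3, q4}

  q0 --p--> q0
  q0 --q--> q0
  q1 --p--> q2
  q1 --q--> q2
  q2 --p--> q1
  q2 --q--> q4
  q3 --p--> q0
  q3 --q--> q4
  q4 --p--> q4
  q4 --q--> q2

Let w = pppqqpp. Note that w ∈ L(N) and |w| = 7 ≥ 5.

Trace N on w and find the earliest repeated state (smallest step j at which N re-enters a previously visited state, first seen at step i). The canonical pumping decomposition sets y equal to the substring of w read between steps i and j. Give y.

Run of N on w = p p p q q p p:
  step 0: q0  (start)
  step 1: q0  (read p: q0→q0)   ← first repeat (q0 seen earlier)
  step 2: q0  (read p: q0→q0)
  step 3: q0  (read p: q0→q0)
  step 4: q0  (read q: q0→q0)
  step 5: q0  (read q: q0→q0)
  step 6: q0  (read p: q0→q0)
  step 7: q0  (read p: q0→q0)

So i = 0, j = 1, giving x = w[0:0] = ε, y = w[0:1] = p, z = w[1:7] = ppqqpp.
Check: |xy| = 1 ≤ 5 and |y| = 1 ≥ 1. Reading y takes N from q0 back to q0, so every xyⁱz is accepted.
Pumping length from the standard proof: p = 5 (the number of states). The repeated state found above gives |xy| = j ≤ 5 and |y| = j − i ≥ 1.

p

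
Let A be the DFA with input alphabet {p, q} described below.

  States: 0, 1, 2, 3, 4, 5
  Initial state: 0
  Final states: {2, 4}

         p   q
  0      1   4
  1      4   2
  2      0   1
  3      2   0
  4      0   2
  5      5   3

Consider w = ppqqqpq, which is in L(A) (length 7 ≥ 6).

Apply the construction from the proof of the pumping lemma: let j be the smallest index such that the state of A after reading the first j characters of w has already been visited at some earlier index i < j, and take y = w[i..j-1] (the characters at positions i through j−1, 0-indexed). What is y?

Run of A on w = p p q q q p q:
  step 0: 0  (start)
  step 1: 1  (read p: 0→1)
  step 2: 4  (read p: 1→4)
  step 3: 2  (read q: 4→2)
  step 4: 1  (read q: 2→1)   ← first repeat (1 seen earlier)
  step 5: 2  (read q: 1→2)
  step 6: 0  (read p: 2→0)
  step 7: 4  (read q: 0→4)

So i = 1, j = 4, giving x = w[0:1] = p, y = w[1:4] = pqq, z = w[4:7] = qpq.
Check: |xy| = 4 ≤ 6 and |y| = 3 ≥ 1. Reading y takes A from 1 back to 1, so every xyⁱz is accepted.
With |Q| = 6, pigeonhole forces a state repeat no later than step 6; the substring read between the first and second visits to that state can be pumped.

pqq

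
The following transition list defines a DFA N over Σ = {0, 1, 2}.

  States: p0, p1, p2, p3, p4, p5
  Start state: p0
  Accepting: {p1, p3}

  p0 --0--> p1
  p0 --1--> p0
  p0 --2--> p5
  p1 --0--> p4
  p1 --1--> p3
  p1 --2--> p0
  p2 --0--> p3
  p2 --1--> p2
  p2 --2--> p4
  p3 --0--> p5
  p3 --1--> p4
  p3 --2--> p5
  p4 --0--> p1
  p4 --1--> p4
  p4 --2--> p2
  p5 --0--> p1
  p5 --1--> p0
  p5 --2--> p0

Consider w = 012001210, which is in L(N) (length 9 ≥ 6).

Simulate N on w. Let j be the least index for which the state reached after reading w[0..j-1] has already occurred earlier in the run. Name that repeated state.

State sequence: p0 -0-> p1 -1-> p3 -2-> p5 -0-> p1 -0-> p4 -1-> p4 -2-> p2 -1-> p2 -0-> p3
First repeat at step 4: p1 was already visited.

The earliest repeat is at step j = 4: N is in p1, which it already visited at step i = 1.
With |Q| = 6, pigeonhole forces a state repeat no later than step 6; the substring read between the first and second visits to that state can be pumped.

p1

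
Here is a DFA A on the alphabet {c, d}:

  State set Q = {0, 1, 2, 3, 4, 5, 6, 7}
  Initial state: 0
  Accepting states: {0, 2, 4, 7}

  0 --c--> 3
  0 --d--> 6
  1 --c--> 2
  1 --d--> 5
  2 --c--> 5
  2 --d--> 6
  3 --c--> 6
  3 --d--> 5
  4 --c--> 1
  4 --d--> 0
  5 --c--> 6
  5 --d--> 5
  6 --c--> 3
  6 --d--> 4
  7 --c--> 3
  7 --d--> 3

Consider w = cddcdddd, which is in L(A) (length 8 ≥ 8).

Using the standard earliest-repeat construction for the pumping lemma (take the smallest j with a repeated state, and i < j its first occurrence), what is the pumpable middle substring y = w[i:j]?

d

State sequence: 0 -c-> 3 -d-> 5 -d-> 5 -c-> 6 -d-> 4 -d-> 0 -d-> 6 -d-> 4
First repeat at step 3: 5 was already visited.

So i = 2, j = 3, giving x = w[0:2] = cd, y = w[2:3] = d, z = w[3:8] = cdddd.
Check: |xy| = 3 ≤ 8 and |y| = 1 ≥ 1. Reading y takes A from 5 back to 5, so every xyⁱz is accepted.
Since A has 8 states, any run of length ≥ 8 visits 8+1 states, so by pigeonhole some state repeats within the first 8 steps — that repeat gives the pumpable loop.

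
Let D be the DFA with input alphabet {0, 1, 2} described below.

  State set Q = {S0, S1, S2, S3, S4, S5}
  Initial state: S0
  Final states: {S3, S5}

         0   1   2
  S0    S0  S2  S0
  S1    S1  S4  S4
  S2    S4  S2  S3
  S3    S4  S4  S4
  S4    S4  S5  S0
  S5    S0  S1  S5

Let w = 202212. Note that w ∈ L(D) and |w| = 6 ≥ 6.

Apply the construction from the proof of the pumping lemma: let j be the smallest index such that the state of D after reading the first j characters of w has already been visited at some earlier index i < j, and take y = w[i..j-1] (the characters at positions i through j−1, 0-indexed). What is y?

2

State sequence: S0 -2-> S0 -0-> S0 -2-> S0 -2-> S0 -1-> S2 -2-> S3
First repeat at step 1: S0 was already visited.

So i = 0, j = 1, giving x = w[0:0] = ε, y = w[0:1] = 2, z = w[1:6] = 02212.
Check: |xy| = 1 ≤ 6 and |y| = 1 ≥ 1. Reading y takes D from S0 back to S0, so every xyⁱz is accepted.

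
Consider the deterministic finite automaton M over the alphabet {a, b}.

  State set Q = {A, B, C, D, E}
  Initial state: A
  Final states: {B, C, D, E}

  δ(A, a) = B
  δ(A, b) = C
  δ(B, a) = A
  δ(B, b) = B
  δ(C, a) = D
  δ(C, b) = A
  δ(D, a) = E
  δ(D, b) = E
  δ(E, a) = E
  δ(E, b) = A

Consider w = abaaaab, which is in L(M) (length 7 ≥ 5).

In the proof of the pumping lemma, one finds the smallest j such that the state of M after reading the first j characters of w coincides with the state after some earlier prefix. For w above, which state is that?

Run of M on w = a b a a a a b:
  step 0: A  (start)
  step 1: B  (read a: A→B)
  step 2: B  (read b: B→B)   ← first repeat (B seen earlier)
  step 3: A  (read a: B→A)
  step 4: B  (read a: A→B)
  step 5: A  (read a: B→A)
  step 6: B  (read a: A→B)
  step 7: B  (read b: B→B)

The earliest repeat is at step j = 2: M is in B, which it already visited at step i = 1.

B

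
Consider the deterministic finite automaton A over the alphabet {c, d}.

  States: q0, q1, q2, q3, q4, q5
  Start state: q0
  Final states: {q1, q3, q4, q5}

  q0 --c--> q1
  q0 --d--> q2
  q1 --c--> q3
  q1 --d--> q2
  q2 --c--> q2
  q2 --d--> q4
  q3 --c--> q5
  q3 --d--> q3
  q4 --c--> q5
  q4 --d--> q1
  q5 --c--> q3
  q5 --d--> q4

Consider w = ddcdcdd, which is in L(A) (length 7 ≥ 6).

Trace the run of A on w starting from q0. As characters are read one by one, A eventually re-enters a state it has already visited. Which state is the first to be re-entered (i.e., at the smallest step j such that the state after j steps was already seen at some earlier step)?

Run of A on w = d d c d c d d:
  step 0: q0  (start)
  step 1: q2  (read d: q0→q2)
  step 2: q4  (read d: q2→q4)
  step 3: q5  (read c: q4→q5)
  step 4: q4  (read d: q5→q4)   ← first repeat (q4 seen earlier)
  step 5: q5  (read c: q4→q5)
  step 6: q4  (read d: q5→q4)
  step 7: q1  (read d: q4→q1)

The earliest repeat is at step j = 4: A is in q4, which it already visited at step i = 2.
With |Q| = 6, pigeonhole forces a state repeat no later than step 6; the substring read between the first and second visits to that state can be pumped.

q4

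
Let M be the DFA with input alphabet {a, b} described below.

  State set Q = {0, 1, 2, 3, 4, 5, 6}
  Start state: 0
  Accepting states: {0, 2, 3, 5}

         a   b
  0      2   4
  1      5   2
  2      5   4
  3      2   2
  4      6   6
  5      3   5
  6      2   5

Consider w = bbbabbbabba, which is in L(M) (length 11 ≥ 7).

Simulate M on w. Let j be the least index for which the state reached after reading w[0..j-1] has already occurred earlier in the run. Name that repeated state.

4

State sequence: 0 -b-> 4 -b-> 6 -b-> 5 -a-> 3 -b-> 2 -b-> 4 -b-> 6 -a-> 2 -b-> 4 -b-> 6 -a-> 2
First repeat at step 6: 4 was already visited.

The earliest repeat is at step j = 6: M is in 4, which it already visited at step i = 1.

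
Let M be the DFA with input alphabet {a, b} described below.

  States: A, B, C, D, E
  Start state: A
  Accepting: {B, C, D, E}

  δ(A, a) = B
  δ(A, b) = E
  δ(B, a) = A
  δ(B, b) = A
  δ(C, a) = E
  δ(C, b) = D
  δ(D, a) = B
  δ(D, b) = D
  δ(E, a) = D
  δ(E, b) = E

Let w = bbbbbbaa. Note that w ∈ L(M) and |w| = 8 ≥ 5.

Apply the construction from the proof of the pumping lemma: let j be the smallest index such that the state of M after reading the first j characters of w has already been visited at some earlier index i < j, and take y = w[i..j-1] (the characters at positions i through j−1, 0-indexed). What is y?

b

State sequence: A -b-> E -b-> E -b-> E -b-> E -b-> E -b-> E -a-> D -a-> B
First repeat at step 2: E was already visited.

So i = 1, j = 2, giving x = w[0:1] = b, y = w[1:2] = b, z = w[2:8] = bbbbaa.
Check: |xy| = 2 ≤ 5 and |y| = 1 ≥ 1. Reading y takes M from E back to E, so every xyⁱz is accepted.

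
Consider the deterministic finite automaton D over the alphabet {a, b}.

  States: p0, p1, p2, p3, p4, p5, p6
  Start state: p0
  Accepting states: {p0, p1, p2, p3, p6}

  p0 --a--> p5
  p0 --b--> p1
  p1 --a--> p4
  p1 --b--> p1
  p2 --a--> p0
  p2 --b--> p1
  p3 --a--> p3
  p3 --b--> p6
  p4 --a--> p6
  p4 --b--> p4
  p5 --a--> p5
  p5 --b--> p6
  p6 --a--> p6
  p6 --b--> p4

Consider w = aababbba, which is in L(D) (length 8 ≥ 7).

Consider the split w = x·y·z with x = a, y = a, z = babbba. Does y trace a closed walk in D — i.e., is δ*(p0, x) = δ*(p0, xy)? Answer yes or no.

Run of D on the first 2 characters of w = a a:
  step 0: p0  (start)
  step 1: p5  (read a: p0→p5)
  step 2: p5  (read a: p5→p5)

After x (step 1): p5. After xy (step 2): p5.
They match, so y = a drives D around a cycle from p5 back to itself; pumping y any number of times keeps D in p5 before reading z, and xyⁱz ∈ L(D) for every i ≥ 0.

yes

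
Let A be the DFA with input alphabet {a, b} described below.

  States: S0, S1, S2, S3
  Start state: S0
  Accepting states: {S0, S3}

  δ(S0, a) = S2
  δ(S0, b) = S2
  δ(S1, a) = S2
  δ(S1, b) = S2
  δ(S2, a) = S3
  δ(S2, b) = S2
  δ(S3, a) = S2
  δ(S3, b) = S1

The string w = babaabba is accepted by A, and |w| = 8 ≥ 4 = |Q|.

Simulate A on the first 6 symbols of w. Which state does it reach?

S1

State sequence: S0 -b-> S2 -a-> S3 -b-> S1 -a-> S2 -a-> S3 -b-> S1

After reading 6 characters, A is in state S1.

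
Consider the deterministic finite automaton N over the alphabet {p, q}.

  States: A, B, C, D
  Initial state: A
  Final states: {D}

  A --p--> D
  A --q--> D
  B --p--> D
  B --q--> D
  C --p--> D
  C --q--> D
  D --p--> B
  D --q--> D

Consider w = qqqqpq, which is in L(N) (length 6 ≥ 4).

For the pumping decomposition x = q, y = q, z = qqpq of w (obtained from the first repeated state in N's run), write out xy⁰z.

qqqpq

xy⁰z = xz = q·qqpq = qqqpq.
Reading y = q takes N from D back to D, so after x the machine is still in D, and z then leads to the accepting state D. Hence qqqpq ∈ L(N).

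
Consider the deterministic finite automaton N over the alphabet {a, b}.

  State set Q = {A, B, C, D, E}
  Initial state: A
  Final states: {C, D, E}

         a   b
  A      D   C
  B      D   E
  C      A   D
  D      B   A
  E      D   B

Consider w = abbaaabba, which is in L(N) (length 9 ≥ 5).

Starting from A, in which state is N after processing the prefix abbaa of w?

D

State sequence: A -a-> D -b-> A -b-> C -a-> A -a-> D

After reading 5 characters, N is in state D.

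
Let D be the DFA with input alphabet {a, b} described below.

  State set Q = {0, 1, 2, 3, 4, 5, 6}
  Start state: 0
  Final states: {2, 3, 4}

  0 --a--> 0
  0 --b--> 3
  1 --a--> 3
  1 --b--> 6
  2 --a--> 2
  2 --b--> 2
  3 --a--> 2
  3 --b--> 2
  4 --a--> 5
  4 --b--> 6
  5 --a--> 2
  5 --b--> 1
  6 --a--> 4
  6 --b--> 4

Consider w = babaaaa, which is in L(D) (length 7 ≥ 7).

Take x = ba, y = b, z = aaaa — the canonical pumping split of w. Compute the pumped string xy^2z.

xy^2z = ba·b·b·aaaa = babbaaaa.
Reading y = b takes D from 2 back to 2, so after x·y·y the machine is still in 2, and z then leads to the accepting state 2. Hence babbaaaa ∈ L(D).

babbaaaa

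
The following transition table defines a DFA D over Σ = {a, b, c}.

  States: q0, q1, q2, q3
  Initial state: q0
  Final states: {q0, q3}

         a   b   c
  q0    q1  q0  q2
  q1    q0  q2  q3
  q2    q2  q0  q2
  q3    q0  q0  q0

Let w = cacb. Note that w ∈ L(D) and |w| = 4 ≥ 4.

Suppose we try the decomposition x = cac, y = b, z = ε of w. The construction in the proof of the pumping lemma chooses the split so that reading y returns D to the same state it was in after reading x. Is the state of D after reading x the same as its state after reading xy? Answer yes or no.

no

State sequence: q0 -c-> q2 -a-> q2 -c-> q2 -b-> q0

After x (step 3): q2. After xy (step 4): q0.
They differ (q2 ≠ q0), so y is not a cycle from the state after x; this split is not the one the pumping-lemma construction produces, and pumping y need not keep the string in L(D).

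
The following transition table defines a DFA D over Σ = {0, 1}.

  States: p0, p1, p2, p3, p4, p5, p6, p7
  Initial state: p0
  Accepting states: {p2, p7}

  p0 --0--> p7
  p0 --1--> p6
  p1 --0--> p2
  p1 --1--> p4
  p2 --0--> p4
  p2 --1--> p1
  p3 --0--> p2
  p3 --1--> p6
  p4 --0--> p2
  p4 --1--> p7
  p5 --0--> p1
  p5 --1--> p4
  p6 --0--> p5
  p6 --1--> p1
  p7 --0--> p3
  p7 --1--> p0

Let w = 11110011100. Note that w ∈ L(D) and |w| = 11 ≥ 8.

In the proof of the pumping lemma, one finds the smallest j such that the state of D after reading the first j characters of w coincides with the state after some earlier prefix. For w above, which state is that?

p1

State sequence: p0 -1-> p6 -1-> p1 -1-> p4 -1-> p7 -0-> p3 -0-> p2 -1-> p1 -1-> p4 -1-> p7 -0-> p3 -0-> p2
First repeat at step 7: p1 was already visited.

The earliest repeat is at step j = 7: D is in p1, which it already visited at step i = 2.
The DFA has 8 states, so the proof of the pumping lemma guarantees a repeated state among the first 8+1 visited; the segment between the two visits is the pumpable y.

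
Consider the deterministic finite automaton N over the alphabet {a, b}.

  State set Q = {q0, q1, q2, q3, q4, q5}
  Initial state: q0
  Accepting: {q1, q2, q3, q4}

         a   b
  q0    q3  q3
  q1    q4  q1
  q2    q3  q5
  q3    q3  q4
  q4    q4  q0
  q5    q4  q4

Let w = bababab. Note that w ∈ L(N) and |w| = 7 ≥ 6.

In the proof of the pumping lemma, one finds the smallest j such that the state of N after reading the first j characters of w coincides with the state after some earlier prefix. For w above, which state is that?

Run of N on w = b a b a b a b:
  step 0: q0  (start)
  step 1: q3  (read b: q0→q3)
  step 2: q3  (read a: q3→q3)   ← first repeat (q3 seen earlier)
  step 3: q4  (read b: q3→q4)
  step 4: q4  (read a: q4→q4)
  step 5: q0  (read b: q4→q0)
  step 6: q3  (read a: q0→q3)
  step 7: q4  (read b: q3→q4)

The earliest repeat is at step j = 2: N is in q3, which it already visited at step i = 1.

q3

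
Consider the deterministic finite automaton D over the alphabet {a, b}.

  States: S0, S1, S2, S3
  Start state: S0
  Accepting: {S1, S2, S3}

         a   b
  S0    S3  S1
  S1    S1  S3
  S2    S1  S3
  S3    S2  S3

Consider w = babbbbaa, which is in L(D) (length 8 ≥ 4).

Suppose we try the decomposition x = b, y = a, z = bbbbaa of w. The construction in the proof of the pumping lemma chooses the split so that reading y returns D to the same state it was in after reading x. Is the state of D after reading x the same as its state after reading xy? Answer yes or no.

Run of D on the first 2 characters of w = b a:
  step 0: S0  (start)
  step 1: S1  (read b: S0→S1)
  step 2: S1  (read a: S1→S1)

After x (step 1): S1. After xy (step 2): S1.
They match, so y = a drives D around a cycle from S1 back to itself; pumping y any number of times keeps D in S1 before reading z, and xyⁱz ∈ L(D) for every i ≥ 0.

yes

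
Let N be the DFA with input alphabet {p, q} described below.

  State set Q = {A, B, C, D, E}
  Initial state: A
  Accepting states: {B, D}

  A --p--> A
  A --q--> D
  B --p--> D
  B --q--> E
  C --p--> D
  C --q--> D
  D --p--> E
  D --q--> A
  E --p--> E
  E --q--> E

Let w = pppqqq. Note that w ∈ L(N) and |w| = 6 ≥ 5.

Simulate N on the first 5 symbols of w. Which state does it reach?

A

Run of N on the first 5 characters of w = p p p q q:
  step 0: A  (start)
  step 1: A  (read p: A→A)
  step 2: A  (read p: A→A)
  step 3: A  (read p: A→A)
  step 4: D  (read q: A→D)
  step 5: A  (read q: D→A)

After reading 5 characters, N is in state A.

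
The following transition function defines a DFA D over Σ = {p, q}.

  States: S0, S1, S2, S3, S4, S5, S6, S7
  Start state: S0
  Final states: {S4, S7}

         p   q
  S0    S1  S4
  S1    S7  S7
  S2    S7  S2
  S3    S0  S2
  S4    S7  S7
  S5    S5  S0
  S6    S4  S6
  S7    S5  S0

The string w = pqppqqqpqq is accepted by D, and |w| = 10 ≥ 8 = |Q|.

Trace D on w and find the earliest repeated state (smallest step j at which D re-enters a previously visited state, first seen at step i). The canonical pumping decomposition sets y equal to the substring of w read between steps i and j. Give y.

p

Run of D on w = p q p p q q q p q q:
  step 0: S0  (start)
  step 1: S1  (read p: S0→S1)
  step 2: S7  (read q: S1→S7)
  step 3: S5  (read p: S7→S5)
  step 4: S5  (read p: S5→S5)   ← first repeat (S5 seen earlier)
  step 5: S0  (read q: S5→S0)
  step 6: S4  (read q: S0→S4)
  step 7: S7  (read q: S4→S7)
  step 8: S5  (read p: S7→S5)
  step 9: S0  (read q: S5→S0)
  step 10: S4  (read q: S0→S4)

So i = 3, j = 4, giving x = w[0:3] = pqp, y = w[3:4] = p, z = w[4:10] = qqqpqq.
Check: |xy| = 4 ≤ 8 and |y| = 1 ≥ 1. Reading y takes D from S5 back to S5, so every xyⁱz is accepted.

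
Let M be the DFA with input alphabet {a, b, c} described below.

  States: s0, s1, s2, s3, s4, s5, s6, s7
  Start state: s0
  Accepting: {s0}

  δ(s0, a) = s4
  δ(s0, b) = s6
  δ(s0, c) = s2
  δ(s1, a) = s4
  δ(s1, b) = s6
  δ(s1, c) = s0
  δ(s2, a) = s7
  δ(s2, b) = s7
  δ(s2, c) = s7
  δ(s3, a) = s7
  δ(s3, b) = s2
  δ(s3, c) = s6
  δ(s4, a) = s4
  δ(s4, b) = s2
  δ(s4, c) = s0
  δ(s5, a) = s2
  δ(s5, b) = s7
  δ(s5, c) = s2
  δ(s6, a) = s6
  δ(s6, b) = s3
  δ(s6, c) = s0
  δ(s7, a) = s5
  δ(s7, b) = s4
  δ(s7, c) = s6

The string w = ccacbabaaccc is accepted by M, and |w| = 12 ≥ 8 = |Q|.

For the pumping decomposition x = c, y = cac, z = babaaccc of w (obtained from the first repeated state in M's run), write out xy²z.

xy^2z = c·cac·cac·babaaccc = ccaccacbabaaccc.
Reading y = cac takes M from s2 back to s2, so after x·y·y the machine is still in s2, and z then leads to the accepting state s0. Hence ccaccacbabaaccc ∈ L(M).

ccaccacbabaaccc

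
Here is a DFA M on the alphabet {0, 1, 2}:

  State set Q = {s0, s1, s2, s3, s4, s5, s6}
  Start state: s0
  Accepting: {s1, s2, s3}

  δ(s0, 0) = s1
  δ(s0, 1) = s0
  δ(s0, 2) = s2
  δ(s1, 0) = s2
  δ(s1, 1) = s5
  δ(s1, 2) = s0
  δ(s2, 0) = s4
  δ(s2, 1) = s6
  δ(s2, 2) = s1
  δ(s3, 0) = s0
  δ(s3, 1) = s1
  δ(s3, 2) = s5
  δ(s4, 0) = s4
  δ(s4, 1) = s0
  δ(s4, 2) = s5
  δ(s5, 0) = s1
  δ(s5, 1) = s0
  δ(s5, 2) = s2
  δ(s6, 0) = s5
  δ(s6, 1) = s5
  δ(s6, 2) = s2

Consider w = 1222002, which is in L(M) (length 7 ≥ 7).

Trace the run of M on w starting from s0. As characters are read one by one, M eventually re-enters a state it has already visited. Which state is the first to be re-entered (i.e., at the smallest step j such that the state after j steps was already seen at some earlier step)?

Run of M on w = 1 2 2 2 0 0 2:
  step 0: s0  (start)
  step 1: s0  (read 1: s0→s0)   ← first repeat (s0 seen earlier)
  step 2: s2  (read 2: s0→s2)
  step 3: s1  (read 2: s2→s1)
  step 4: s0  (read 2: s1→s0)
  step 5: s1  (read 0: s0→s1)
  step 6: s2  (read 0: s1→s2)
  step 7: s1  (read 2: s2→s1)

The earliest repeat is at step j = 1: M is in s0, which it already visited at step i = 0.
Since M has 7 states, any run of length ≥ 7 visits 7+1 states, so by pigeonhole some state repeats within the first 7 steps — that repeat gives the pumpable loop.

s0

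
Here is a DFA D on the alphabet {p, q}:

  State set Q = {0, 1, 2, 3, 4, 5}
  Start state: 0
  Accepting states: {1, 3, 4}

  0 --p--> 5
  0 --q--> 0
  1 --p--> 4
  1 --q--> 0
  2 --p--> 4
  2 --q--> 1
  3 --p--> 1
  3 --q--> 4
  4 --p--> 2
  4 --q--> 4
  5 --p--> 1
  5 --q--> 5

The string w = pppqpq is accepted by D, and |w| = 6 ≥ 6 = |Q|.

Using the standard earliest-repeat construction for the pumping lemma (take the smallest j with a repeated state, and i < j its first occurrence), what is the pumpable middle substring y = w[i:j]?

State sequence: 0 -p-> 5 -p-> 1 -p-> 4 -q-> 4 -p-> 2 -q-> 1
First repeat at step 4: 4 was already visited.

So i = 3, j = 4, giving x = w[0:3] = ppp, y = w[3:4] = q, z = w[4:6] = pq.
Check: |xy| = 4 ≤ 6 and |y| = 1 ≥ 1. Reading y takes D from 4 back to 4, so every xyⁱz is accepted.

q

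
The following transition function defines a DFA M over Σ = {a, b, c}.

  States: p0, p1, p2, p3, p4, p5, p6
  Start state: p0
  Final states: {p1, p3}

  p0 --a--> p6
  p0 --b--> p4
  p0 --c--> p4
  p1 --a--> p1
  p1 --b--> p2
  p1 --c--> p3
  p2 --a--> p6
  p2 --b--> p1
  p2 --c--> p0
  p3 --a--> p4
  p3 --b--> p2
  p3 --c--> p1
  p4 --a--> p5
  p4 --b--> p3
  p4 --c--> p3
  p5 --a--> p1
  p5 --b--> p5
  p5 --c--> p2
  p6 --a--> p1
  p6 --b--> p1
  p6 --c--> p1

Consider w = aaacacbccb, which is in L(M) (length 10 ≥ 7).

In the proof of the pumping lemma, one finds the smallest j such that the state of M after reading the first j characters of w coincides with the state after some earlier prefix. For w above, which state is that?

p1

State sequence: p0 -a-> p6 -a-> p1 -a-> p1 -c-> p3 -a-> p4 -c-> p3 -b-> p2 -c-> p0 -c-> p4 -b-> p3
First repeat at step 3: p1 was already visited.

The earliest repeat is at step j = 3: M is in p1, which it already visited at step i = 2.
Pumping length from the standard proof: p = 7 (the number of states). The repeated state found above gives |xy| = j ≤ 7 and |y| = j − i ≥ 1.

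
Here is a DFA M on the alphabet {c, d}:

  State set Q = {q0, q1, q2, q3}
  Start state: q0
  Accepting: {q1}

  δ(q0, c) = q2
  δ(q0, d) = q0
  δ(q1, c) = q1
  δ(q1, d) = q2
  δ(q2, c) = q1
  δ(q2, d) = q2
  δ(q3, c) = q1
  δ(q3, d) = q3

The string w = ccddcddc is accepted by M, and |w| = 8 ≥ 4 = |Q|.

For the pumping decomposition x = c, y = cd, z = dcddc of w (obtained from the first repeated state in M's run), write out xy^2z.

ccdcddcddc

xy^2z = c·cd·cd·dcddc = ccdcddcddc.
Reading y = cd takes M from q2 back to q2, so after x·y·y the machine is still in q2, and z then leads to the accepting state q1. Hence ccdcddcddc ∈ L(M).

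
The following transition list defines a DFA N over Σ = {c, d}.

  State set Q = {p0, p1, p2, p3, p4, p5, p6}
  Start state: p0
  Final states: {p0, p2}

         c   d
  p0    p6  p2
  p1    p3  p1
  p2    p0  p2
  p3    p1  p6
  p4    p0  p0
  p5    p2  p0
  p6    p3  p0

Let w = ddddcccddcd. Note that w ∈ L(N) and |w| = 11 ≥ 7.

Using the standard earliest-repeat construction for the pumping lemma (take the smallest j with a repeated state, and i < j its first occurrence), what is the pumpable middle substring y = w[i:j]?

d

State sequence: p0 -d-> p2 -d-> p2 -d-> p2 -d-> p2 -c-> p0 -c-> p6 -c-> p3 -d-> p6 -d-> p0 -c-> p6 -d-> p0
First repeat at step 2: p2 was already visited.

So i = 1, j = 2, giving x = w[0:1] = d, y = w[1:2] = d, z = w[2:11] = ddcccddcd.
Check: |xy| = 2 ≤ 7 and |y| = 1 ≥ 1. Reading y takes N from p2 back to p2, so every xyⁱz is accepted.
Pumping length from the standard proof: p = 7 (the number of states). The repeated state found above gives |xy| = j ≤ 7 and |y| = j − i ≥ 1.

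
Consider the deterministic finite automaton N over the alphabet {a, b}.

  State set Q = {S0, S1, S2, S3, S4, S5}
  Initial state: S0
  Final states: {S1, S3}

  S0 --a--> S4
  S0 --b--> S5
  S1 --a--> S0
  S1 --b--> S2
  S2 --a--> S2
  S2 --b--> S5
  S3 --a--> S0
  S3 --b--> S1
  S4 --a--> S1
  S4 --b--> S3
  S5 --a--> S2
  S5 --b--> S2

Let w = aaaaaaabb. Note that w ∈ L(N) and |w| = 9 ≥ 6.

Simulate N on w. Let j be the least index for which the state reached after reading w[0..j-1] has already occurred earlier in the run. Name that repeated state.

Run of N on w = a a a a a a a b b:
  step 0: S0  (start)
  step 1: S4  (read a: S0→S4)
  step 2: S1  (read a: S4→S1)
  step 3: S0  (read a: S1→S0)   ← first repeat (S0 seen earlier)
  step 4: S4  (read a: S0→S4)
  step 5: S1  (read a: S4→S1)
  step 6: S0  (read a: S1→S0)
  step 7: S4  (read a: S0→S4)
  step 8: S3  (read b: S4→S3)
  step 9: S1  (read b: S3→S1)

The earliest repeat is at step j = 3: N is in S0, which it already visited at step i = 0.
With |Q| = 6, pigeonhole forces a state repeat no later than step 6; the substring read between the first and second visits to that state can be pumped.

S0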